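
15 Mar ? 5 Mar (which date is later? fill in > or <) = >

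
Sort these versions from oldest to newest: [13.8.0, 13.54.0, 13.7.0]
[13.7.0, 13.8.0, 13.54.0]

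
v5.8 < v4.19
False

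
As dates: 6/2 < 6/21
True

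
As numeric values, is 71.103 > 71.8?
False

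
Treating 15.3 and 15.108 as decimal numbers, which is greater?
15.3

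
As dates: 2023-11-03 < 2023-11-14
True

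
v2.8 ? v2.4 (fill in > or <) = >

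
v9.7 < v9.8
True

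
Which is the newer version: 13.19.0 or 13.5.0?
13.19.0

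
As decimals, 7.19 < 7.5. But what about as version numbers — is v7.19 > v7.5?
True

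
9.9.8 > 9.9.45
False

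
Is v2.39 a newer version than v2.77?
No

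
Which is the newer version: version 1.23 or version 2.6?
version 2.6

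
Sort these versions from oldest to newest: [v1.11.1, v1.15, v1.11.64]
[v1.11.1, v1.11.64, v1.15]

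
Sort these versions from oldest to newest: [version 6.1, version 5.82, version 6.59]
[version 5.82, version 6.1, version 6.59]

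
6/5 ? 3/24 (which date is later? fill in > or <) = >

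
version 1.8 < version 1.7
False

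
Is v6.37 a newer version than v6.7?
Yes. Version numbers are compared segment by segment as integers, not as decimals: minor version 37 > 7, so v6.37 > v6.7 (even though the decimal 6.37 < 6.7).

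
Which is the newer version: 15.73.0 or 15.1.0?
15.73.0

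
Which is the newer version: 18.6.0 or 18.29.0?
18.29.0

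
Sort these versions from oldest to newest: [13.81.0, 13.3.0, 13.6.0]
[13.3.0, 13.6.0, 13.81.0]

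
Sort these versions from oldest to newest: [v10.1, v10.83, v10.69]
[v10.1, v10.69, v10.83]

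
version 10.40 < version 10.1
False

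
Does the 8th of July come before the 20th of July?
Yes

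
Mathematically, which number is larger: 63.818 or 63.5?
63.818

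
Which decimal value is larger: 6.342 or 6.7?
6.7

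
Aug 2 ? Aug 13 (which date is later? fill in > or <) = <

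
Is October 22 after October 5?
Yes. Day 22 comes after day 5 in October — this is a date comparison, not a decimal one (the decimal 10.22 would be smaller than 10.5).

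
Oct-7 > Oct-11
False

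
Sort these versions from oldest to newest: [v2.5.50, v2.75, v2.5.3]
[v2.5.3, v2.5.50, v2.75]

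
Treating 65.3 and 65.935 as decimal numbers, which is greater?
65.935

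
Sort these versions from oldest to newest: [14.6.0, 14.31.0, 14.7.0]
[14.6.0, 14.7.0, 14.31.0]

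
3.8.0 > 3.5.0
True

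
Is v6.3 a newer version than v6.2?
Yes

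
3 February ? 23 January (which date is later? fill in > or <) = >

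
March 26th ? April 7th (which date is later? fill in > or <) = <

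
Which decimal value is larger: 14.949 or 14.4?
14.949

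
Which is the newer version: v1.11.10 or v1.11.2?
v1.11.10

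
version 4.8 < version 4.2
False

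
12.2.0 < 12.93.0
True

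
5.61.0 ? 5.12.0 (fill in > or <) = >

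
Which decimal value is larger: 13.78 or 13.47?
13.78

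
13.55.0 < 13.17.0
False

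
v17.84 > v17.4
True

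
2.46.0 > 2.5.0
True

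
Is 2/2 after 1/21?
Yes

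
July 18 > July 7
True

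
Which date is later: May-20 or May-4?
May-20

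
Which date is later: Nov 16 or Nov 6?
Nov 16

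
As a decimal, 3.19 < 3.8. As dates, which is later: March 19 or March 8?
March 19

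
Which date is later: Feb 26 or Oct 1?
Oct 1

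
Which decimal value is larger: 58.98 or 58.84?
58.98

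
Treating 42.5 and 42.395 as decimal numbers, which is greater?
42.5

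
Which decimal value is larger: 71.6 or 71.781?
71.781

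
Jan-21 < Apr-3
True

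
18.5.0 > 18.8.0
False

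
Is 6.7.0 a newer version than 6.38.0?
No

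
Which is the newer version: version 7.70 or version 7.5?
version 7.70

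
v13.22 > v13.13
True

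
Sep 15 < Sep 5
False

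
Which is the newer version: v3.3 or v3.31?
v3.31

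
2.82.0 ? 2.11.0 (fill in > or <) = >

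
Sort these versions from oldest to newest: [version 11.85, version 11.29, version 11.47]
[version 11.29, version 11.47, version 11.85]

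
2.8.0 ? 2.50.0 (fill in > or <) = <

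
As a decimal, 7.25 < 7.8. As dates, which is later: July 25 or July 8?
July 25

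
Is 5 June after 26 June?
No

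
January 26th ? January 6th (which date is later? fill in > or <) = >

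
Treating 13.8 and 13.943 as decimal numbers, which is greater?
13.943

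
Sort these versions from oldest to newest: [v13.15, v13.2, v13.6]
[v13.2, v13.6, v13.15]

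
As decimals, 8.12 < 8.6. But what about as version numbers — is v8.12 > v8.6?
True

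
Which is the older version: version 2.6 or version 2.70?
version 2.6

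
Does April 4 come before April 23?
Yes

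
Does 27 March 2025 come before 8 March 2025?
No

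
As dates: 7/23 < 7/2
False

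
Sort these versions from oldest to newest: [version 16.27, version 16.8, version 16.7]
[version 16.7, version 16.8, version 16.27]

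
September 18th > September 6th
True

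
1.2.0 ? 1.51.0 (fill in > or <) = <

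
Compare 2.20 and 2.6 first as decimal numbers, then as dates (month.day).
As decimals: 2.20 < 2.6. As dates: 2/20 is later than 2/6 (day 20 > day 6).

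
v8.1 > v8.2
False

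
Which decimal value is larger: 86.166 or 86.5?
86.5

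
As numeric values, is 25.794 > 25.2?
True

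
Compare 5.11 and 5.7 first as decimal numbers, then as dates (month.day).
As decimals: 5.11 < 5.7. As dates: 5/11 is later than 5/7 (day 11 > day 7).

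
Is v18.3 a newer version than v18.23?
No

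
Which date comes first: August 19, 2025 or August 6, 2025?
August 6, 2025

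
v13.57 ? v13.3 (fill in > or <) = >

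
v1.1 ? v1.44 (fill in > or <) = <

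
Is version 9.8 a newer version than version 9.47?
No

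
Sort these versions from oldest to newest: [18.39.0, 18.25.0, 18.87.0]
[18.25.0, 18.39.0, 18.87.0]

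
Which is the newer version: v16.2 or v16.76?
v16.76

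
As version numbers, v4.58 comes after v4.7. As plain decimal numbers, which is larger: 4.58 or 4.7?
4.7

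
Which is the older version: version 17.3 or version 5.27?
version 5.27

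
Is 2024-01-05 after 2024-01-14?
No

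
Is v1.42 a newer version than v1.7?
Yes. Version numbers are compared segment by segment as integers, not as decimals: minor version 42 > 7, so v1.42 > v1.7 (even though the decimal 1.42 < 1.7).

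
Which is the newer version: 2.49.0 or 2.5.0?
2.49.0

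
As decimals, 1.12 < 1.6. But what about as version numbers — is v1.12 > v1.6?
True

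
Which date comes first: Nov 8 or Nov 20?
Nov 8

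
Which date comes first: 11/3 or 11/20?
11/3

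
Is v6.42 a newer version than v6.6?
Yes. Version numbers are compared segment by segment as integers, not as decimals: minor version 42 > 6, so v6.42 > v6.6 (even though the decimal 6.42 < 6.6).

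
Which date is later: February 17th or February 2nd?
February 17th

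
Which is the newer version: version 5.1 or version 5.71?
version 5.71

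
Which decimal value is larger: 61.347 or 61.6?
61.6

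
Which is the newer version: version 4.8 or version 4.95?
version 4.95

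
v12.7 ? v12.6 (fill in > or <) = >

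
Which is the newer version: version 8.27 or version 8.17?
version 8.27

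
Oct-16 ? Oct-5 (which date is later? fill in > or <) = >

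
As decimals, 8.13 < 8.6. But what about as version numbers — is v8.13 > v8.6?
True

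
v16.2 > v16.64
False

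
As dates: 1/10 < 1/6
False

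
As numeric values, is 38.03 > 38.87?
False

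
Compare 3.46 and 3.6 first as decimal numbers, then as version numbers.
As decimals: 3.46 < 3.6. As versions: v3.46 > v3.6 (minor version 46 > 6).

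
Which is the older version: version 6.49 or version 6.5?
version 6.5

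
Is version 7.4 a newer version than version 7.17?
No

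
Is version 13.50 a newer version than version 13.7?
Yes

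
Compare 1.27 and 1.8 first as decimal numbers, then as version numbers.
As decimals: 1.27 < 1.8. As versions: v1.27 > v1.8 (minor version 27 > 8).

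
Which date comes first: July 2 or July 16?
July 2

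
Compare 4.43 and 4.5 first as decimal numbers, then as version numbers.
As decimals: 4.43 < 4.5. As versions: v4.43 > v4.5 (minor version 43 > 5).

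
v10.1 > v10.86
False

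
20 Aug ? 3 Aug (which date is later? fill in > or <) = >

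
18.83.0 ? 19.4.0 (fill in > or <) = <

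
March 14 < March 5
False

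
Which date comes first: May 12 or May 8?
May 8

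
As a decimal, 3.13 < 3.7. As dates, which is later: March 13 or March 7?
March 13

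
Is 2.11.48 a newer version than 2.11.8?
Yes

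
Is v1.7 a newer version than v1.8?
No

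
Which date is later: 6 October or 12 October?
12 October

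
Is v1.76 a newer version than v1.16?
Yes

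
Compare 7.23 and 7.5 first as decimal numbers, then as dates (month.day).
As decimals: 7.23 < 7.5. As dates: 7/23 is later than 7/5 (day 23 > day 5).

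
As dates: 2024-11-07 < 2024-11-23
True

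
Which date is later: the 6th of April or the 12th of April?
the 12th of April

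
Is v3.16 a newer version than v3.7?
Yes. Version numbers are compared segment by segment as integers, not as decimals: minor version 16 > 7, so v3.16 > v3.7 (even though the decimal 3.16 < 3.7).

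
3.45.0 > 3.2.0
True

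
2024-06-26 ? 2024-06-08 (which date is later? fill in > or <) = >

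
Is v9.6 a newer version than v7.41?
Yes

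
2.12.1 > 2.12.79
False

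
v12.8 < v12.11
True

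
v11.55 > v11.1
True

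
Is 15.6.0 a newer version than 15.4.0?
Yes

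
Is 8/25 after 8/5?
Yes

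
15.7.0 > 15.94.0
False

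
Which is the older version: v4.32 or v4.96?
v4.32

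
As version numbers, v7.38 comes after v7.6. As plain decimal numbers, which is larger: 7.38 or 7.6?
7.6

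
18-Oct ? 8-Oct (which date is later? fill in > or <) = >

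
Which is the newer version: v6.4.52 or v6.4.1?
v6.4.52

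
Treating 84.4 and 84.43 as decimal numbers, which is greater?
84.43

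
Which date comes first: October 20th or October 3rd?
October 3rd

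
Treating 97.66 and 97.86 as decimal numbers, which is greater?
97.86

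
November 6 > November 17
False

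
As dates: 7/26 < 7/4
False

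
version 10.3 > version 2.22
True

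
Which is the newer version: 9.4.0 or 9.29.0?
9.29.0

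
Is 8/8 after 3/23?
Yes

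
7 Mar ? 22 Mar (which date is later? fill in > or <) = <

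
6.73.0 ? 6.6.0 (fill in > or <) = >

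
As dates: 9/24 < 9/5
False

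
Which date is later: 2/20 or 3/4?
3/4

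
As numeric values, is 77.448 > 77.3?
True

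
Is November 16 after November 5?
Yes. Day 16 comes after day 5 in November — this is a date comparison, not a decimal one (the decimal 11.16 would be smaller than 11.5).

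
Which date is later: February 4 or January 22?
February 4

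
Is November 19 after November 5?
Yes. Day 19 comes after day 5 in November — this is a date comparison, not a decimal one (the decimal 11.19 would be smaller than 11.5).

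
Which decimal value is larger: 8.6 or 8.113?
8.6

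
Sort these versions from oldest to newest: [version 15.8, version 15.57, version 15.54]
[version 15.8, version 15.54, version 15.57]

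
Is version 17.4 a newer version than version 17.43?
No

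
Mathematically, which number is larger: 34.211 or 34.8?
34.8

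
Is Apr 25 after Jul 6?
No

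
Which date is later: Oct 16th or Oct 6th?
Oct 16th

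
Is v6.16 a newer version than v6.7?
Yes. Version numbers are compared segment by segment as integers, not as decimals: minor version 16 > 7, so v6.16 > v6.7 (even though the decimal 6.16 < 6.7).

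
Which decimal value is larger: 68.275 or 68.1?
68.275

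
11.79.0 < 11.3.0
False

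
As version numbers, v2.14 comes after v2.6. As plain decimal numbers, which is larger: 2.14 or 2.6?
2.6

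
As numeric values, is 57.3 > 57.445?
False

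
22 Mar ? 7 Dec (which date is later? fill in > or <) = <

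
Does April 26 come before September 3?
Yes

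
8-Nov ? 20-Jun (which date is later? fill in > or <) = >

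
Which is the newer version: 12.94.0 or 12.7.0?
12.94.0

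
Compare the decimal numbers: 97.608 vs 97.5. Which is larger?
97.608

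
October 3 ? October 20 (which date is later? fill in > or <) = <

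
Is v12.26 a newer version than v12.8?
Yes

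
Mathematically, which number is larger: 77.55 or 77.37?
77.55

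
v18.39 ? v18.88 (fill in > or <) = <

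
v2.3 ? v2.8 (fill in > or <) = <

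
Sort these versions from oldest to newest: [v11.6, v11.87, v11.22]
[v11.6, v11.22, v11.87]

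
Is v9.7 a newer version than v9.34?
No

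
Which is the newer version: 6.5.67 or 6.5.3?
6.5.67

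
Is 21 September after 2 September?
Yes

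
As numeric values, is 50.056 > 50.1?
False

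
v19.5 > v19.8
False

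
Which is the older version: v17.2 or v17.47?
v17.2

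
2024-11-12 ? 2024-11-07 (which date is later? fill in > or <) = >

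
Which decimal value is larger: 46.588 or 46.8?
46.8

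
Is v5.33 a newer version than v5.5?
Yes. Version numbers are compared segment by segment as integers, not as decimals: minor version 33 > 5, so v5.33 > v5.5 (even though the decimal 5.33 < 5.5).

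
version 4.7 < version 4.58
True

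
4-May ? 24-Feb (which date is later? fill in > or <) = >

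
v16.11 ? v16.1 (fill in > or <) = >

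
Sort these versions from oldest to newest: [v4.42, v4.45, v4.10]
[v4.10, v4.42, v4.45]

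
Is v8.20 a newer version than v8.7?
Yes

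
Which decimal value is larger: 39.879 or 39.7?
39.879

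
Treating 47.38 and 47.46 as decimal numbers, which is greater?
47.46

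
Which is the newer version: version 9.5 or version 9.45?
version 9.45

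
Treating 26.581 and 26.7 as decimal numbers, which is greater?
26.7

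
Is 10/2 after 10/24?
No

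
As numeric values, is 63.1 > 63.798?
False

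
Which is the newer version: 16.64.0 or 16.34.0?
16.64.0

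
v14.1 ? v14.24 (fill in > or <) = <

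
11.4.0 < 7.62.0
False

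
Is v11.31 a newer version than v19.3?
No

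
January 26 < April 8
True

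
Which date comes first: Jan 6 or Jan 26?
Jan 6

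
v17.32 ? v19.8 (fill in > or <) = <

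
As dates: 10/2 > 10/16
False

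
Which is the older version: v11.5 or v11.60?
v11.5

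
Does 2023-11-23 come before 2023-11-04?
No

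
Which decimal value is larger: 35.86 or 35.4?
35.86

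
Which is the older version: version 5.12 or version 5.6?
version 5.6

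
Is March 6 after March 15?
No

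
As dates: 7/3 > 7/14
False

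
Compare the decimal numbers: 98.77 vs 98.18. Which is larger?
98.77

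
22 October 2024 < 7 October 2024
False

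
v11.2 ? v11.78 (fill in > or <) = <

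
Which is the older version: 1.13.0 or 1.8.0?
1.8.0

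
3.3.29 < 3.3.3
False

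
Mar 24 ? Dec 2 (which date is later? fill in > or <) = <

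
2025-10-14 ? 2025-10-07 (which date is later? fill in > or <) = >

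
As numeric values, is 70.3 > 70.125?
True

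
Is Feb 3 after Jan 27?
Yes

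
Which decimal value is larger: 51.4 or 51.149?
51.4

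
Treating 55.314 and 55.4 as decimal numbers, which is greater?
55.4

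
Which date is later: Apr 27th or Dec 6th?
Dec 6th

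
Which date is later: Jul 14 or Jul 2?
Jul 14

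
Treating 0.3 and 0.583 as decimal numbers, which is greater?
0.583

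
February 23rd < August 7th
True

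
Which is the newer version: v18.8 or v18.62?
v18.62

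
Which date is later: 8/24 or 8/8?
8/24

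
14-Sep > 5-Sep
True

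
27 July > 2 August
False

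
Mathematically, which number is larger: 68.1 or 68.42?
68.42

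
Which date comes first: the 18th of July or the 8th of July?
the 8th of July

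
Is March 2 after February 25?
Yes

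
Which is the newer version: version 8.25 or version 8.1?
version 8.25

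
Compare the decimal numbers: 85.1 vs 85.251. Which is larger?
85.251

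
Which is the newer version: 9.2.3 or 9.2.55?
9.2.55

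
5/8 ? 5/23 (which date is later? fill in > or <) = <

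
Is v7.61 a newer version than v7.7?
Yes. Version numbers are compared segment by segment as integers, not as decimals: minor version 61 > 7, so v7.61 > v7.7 (even though the decimal 7.61 < 7.7).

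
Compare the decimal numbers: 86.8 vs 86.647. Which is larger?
86.8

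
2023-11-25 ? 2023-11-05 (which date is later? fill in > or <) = >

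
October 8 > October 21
False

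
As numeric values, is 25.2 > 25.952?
False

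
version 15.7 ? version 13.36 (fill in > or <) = >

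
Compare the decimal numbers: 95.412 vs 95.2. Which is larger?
95.412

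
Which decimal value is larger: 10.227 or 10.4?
10.4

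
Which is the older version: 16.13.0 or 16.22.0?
16.13.0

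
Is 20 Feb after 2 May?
No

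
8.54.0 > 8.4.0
True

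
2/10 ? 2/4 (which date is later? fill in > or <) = >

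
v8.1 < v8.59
True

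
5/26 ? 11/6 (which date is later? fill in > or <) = <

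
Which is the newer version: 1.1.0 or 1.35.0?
1.35.0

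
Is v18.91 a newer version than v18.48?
Yes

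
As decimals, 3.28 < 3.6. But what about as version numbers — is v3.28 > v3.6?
True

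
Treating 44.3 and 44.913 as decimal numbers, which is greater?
44.913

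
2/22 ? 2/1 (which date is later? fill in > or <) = >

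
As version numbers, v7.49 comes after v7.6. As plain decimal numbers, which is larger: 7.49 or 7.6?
7.6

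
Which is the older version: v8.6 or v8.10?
v8.6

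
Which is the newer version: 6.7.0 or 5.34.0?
6.7.0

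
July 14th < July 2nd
False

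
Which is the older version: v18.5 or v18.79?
v18.5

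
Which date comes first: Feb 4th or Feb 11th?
Feb 4th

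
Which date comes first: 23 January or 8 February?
23 January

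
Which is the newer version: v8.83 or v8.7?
v8.83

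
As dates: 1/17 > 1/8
True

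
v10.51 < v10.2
False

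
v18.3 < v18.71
True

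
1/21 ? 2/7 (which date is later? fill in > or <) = <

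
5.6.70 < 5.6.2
False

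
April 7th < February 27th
False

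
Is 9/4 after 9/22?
No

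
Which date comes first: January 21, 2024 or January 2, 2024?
January 2, 2024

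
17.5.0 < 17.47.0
True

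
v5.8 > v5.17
False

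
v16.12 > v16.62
False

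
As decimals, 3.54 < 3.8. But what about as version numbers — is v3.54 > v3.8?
True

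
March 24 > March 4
True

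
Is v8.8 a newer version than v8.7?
Yes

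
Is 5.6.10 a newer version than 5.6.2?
Yes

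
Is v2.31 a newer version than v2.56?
No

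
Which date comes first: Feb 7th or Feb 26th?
Feb 7th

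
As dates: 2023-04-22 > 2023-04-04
True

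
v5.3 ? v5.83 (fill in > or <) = <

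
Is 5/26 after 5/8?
Yes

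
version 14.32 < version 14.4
False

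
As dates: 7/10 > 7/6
True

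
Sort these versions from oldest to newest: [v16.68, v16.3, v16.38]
[v16.3, v16.38, v16.68]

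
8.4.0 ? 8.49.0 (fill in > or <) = <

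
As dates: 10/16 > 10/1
True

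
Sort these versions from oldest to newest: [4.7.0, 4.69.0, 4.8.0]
[4.7.0, 4.8.0, 4.69.0]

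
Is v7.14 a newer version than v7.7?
Yes. Version numbers are compared segment by segment as integers, not as decimals: minor version 14 > 7, so v7.14 > v7.7 (even though the decimal 7.14 < 7.7).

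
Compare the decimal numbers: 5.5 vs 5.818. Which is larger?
5.818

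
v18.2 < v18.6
True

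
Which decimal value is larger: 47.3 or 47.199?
47.3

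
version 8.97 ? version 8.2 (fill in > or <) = >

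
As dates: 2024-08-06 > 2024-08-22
False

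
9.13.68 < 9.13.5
False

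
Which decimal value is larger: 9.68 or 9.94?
9.94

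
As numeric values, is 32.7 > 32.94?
False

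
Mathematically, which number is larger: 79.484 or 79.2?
79.484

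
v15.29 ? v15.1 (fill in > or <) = >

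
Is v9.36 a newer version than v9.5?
Yes. Version numbers are compared segment by segment as integers, not as decimals: minor version 36 > 5, so v9.36 > v9.5 (even though the decimal 9.36 < 9.5).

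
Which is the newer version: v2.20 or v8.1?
v8.1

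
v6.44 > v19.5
False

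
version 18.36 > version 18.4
True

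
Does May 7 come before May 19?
Yes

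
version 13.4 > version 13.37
False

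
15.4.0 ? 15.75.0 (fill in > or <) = <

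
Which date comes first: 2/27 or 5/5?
2/27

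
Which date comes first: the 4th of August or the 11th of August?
the 4th of August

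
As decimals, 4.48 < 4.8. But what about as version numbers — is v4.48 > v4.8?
True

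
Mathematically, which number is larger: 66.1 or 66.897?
66.897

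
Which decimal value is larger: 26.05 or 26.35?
26.35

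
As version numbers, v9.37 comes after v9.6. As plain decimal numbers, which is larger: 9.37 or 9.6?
9.6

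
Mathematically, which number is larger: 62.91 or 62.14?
62.91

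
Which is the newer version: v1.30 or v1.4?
v1.30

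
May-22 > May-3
True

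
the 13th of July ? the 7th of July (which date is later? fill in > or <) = >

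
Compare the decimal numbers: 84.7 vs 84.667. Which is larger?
84.7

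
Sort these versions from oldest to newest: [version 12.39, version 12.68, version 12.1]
[version 12.1, version 12.39, version 12.68]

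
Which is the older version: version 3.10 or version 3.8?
version 3.8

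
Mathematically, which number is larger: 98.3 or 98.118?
98.3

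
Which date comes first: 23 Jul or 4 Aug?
23 Jul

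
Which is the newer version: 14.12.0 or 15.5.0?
15.5.0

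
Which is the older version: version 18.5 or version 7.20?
version 7.20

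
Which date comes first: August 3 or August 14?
August 3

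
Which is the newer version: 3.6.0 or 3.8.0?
3.8.0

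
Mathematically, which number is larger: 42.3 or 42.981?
42.981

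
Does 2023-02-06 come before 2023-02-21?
Yes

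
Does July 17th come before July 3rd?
No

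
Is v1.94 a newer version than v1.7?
Yes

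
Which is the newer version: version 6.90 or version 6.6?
version 6.90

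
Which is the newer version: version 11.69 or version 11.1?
version 11.69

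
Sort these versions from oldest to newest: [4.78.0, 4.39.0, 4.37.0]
[4.37.0, 4.39.0, 4.78.0]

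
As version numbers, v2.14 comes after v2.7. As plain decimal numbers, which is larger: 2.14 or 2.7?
2.7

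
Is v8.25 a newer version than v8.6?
Yes. Version numbers are compared segment by segment as integers, not as decimals: minor version 25 > 6, so v8.25 > v8.6 (even though the decimal 8.25 < 8.6).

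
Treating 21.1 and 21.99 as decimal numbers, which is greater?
21.99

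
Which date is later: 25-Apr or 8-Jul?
8-Jul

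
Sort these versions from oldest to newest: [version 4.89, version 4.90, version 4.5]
[version 4.5, version 4.89, version 4.90]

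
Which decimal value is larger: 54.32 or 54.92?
54.92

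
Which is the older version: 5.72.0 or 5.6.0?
5.6.0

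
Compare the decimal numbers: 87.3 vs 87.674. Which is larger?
87.674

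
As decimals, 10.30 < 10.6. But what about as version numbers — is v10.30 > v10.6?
True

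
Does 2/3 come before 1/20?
No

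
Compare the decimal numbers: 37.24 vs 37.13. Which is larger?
37.24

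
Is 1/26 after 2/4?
No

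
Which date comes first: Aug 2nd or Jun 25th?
Jun 25th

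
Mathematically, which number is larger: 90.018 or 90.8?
90.8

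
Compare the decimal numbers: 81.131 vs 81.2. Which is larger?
81.2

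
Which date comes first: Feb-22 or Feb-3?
Feb-3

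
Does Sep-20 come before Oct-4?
Yes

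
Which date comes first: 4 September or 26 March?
26 March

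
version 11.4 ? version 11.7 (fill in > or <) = <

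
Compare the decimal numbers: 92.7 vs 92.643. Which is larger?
92.7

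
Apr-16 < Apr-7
False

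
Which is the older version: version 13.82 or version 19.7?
version 13.82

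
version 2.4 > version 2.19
False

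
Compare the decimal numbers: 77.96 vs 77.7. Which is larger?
77.96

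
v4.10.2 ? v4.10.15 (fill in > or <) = <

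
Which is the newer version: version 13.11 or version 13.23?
version 13.23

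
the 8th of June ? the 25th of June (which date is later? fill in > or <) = <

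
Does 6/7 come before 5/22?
No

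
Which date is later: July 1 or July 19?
July 19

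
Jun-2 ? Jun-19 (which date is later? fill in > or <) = <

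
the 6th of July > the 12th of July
False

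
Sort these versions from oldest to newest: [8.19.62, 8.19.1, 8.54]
[8.19.1, 8.19.62, 8.54]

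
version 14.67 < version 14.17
False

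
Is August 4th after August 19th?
No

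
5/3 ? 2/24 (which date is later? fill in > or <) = >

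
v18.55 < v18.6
False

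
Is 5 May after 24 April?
Yes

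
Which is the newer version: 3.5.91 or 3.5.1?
3.5.91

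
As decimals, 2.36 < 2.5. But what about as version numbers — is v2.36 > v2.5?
True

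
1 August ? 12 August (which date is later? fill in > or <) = <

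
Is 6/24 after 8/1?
No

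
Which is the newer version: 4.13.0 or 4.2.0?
4.13.0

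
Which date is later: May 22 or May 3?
May 22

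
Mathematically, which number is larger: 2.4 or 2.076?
2.4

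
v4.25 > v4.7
True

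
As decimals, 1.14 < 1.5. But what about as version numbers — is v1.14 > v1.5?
True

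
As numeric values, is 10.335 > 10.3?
True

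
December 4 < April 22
False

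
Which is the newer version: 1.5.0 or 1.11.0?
1.11.0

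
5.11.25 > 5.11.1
True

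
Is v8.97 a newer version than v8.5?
Yes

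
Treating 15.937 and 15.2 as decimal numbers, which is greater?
15.937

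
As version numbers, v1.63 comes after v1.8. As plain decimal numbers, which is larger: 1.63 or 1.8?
1.8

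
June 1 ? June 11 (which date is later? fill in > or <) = <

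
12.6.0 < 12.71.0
True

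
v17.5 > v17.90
False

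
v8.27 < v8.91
True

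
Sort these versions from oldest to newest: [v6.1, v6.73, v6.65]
[v6.1, v6.65, v6.73]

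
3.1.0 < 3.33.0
True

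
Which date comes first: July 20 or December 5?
July 20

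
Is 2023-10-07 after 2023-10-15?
No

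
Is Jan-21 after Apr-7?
No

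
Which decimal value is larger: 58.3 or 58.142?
58.3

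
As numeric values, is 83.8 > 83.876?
False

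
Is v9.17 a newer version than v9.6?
Yes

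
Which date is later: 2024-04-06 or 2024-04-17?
2024-04-17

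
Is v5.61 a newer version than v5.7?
Yes. Version numbers are compared segment by segment as integers, not as decimals: minor version 61 > 7, so v5.61 > v5.7 (even though the decimal 5.61 < 5.7).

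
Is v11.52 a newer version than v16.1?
No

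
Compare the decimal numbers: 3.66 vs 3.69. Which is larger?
3.69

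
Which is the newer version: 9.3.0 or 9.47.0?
9.47.0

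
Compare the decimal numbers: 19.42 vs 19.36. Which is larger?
19.42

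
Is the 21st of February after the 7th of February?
Yes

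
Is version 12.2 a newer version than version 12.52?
No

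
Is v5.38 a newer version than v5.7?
Yes. Version numbers are compared segment by segment as integers, not as decimals: minor version 38 > 7, so v5.38 > v5.7 (even though the decimal 5.38 < 5.7).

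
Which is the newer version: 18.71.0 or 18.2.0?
18.71.0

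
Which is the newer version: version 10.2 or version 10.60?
version 10.60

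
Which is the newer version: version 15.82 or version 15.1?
version 15.82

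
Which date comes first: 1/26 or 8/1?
1/26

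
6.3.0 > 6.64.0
False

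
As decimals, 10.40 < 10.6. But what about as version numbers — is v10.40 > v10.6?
True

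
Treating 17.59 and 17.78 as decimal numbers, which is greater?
17.78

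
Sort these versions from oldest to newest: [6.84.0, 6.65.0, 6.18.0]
[6.18.0, 6.65.0, 6.84.0]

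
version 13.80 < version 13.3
False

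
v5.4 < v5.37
True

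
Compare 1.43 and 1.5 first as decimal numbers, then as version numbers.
As decimals: 1.43 < 1.5. As versions: v1.43 > v1.5 (minor version 43 > 5).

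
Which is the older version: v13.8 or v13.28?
v13.8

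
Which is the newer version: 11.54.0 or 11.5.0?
11.54.0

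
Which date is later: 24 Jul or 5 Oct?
5 Oct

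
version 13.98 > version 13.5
True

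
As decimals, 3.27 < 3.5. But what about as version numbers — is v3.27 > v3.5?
True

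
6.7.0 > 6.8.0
False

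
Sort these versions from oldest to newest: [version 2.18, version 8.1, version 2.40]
[version 2.18, version 2.40, version 8.1]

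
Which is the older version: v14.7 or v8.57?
v8.57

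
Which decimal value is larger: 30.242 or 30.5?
30.5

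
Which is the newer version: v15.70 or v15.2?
v15.70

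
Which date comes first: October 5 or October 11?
October 5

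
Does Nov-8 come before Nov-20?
Yes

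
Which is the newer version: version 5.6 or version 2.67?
version 5.6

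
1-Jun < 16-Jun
True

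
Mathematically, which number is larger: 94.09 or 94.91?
94.91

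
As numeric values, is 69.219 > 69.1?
True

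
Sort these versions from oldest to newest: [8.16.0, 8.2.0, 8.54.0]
[8.2.0, 8.16.0, 8.54.0]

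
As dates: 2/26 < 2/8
False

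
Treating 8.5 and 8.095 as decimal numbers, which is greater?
8.5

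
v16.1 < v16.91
True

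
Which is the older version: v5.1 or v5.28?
v5.1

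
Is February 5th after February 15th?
No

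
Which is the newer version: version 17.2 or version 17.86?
version 17.86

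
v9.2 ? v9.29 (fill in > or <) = <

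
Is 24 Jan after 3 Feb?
No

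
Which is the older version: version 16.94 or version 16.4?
version 16.4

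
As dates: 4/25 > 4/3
True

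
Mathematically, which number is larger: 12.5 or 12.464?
12.5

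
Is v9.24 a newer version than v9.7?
Yes. Version numbers are compared segment by segment as integers, not as decimals: minor version 24 > 7, so v9.24 > v9.7 (even though the decimal 9.24 < 9.7).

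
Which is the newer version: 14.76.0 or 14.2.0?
14.76.0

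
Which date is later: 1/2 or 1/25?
1/25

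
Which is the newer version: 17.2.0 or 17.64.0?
17.64.0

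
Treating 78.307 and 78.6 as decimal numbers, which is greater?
78.6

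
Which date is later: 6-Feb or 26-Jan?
6-Feb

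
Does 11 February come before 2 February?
No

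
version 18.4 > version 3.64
True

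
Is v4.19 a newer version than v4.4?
Yes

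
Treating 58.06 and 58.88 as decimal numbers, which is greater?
58.88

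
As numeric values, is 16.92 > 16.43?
True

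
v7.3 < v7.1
False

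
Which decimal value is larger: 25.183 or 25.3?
25.3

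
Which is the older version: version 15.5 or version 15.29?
version 15.5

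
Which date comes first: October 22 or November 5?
October 22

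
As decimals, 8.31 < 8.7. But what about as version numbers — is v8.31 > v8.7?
True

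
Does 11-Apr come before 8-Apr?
No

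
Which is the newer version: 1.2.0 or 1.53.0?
1.53.0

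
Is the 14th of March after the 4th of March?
Yes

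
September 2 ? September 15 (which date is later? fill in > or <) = <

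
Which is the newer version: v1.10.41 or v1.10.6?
v1.10.41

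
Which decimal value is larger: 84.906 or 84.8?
84.906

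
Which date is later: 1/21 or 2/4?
2/4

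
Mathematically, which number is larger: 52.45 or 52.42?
52.45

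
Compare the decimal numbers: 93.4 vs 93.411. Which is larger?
93.411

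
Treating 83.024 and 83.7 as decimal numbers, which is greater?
83.7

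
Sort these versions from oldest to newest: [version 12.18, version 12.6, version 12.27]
[version 12.6, version 12.18, version 12.27]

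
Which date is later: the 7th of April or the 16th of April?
the 16th of April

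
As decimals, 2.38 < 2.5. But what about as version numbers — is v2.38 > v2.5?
True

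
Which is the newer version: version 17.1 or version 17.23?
version 17.23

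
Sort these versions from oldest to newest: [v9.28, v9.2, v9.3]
[v9.2, v9.3, v9.28]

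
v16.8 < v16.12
True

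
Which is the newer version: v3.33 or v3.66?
v3.66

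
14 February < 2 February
False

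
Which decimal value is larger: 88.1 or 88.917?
88.917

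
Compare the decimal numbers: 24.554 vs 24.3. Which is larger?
24.554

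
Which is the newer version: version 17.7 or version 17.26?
version 17.26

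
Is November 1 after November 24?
No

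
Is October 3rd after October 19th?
No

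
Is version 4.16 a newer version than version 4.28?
No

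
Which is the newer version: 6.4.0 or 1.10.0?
6.4.0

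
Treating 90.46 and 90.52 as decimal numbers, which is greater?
90.52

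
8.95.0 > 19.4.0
False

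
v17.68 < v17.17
False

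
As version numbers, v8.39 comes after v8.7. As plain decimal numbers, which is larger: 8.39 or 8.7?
8.7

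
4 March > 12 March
False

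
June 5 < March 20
False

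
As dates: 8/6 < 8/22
True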